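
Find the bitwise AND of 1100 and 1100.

AND: 1 only when both bits are 1
  1100
& 1100
------
  1100
Decimal: 12 & 12 = 12



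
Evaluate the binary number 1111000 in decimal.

Sum of powers of 2 for each 1-bit:
2^3 + 2^4 + 2^5 + 2^6
= 8 + 16 + 32 + 64
= 120



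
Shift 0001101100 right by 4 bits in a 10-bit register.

Original: 0001101100 (decimal 108)
Shift right by 4 positions
Drop the 4 low bits; fill with zeros on the left
Result: 0000000110 (decimal 6)
Equivalent: 108 >> 4 = 108 ÷ 2^4 = 6



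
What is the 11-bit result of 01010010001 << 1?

Original: 01010010001 (decimal 657)
Shift left by 1 position
Append 1 zero on the right
Result: 10100100010 (decimal 1314)
Equivalent: 657 << 1 = 657 × 2^1 = 1314



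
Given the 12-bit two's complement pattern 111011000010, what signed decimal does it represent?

Binary: 111011000010
Sign bit: 1 (negative)
Invert: 000100111101
Add 1:  000100111110
Magnitude: 000100111110 = 256 + 32 + 16 + 8 + 4 + 2 = 318
Value: -318



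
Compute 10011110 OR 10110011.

OR: 1 when either bit is 1
  10011110
| 10110011
----------
  10111111
Decimal: 158 | 179 = 191



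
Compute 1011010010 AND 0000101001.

AND: 1 only when both bits are 1
  1011010010
& 0000101001
------------
  0000000000
Decimal: 722 & 41 = 0



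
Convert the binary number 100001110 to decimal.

Sum of powers of 2 for each 1-bit:
2^1 + 2^2 + 2^3 + 2^8
= 2 + 4 + 8 + 256
= 270



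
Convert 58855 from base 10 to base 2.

Using repeated division by 2:
58855 ÷ 2 = 29427 remainder 1
29427 ÷ 2 = 14713 remainder 1
14713 ÷ 2 = 7356 remainder 1
7356 ÷ 2 = 3678 remainder 0
3678 ÷ 2 = 1839 remainder 0
1839 ÷ 2 = 919 remainder 1
919 ÷ 2 = 459 remainder 1
459 ÷ 2 = 229 remainder 1
229 ÷ 2 = 114 remainder 1
114 ÷ 2 = 57 remainder 0
57 ÷ 2 = 28 remainder 1
28 ÷ 2 = 14 remainder 0
14 ÷ 2 = 7 remainder 0
7 ÷ 2 = 3 remainder 1
3 ÷ 2 = 1 remainder 1
1 ÷ 2 = 0 remainder 1
Reading remainders bottom to top: 1110010111100111



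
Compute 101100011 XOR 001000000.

XOR: 1 when bits differ
  101100011
^ 001000000
-----------
  100100011
Decimal: 355 ^ 64 = 291



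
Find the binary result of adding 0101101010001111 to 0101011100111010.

Add column by column from the right: bit + bit + carry-in; write the sum mod 2, carry 1 when the sum is 2 or 3.
carry:  1011110001111100
        0101101010001111
+       0101011100111010
------------------------
       01011000111001001
(the carry out of the leftmost column, 0, becomes the leading bit)
Decimal check:
  0101101010001111 = 16384 + 4096 + 2048 + 512 + 128 + 8 + 4 + 2 + 1 = 23183
  0101011100111010 = 16384 + 4096 + 1024 + 512 + 256 + 32 + 16 + 8 + 2 = 22330
  23183 + 22330 = 45513, and 01011000111001001 = 32768 + 8192 + 4096 + 256 + 128 + 64 + 8 + 1 = 45513 ✓



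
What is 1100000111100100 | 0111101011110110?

OR: 1 when either bit is 1
  1100000111100100
| 0111101011110110
------------------
  1111101111110110
Decimal: 49636 | 31478 = 64502



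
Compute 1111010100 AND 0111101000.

AND: 1 only when both bits are 1
  1111010100
& 0111101000
------------
  0111000000
Decimal: 980 & 488 = 448



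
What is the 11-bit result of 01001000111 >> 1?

Original: 01001000111 (decimal 583)
Shift right by 1 position
Drop the 1 low bit; fill with zero on the left
Result: 00100100011 (decimal 291)
Equivalent: 583 >> 1 = 583 ÷ 2^1 = 291



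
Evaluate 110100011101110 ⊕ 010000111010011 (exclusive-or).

XOR: 1 when bits differ
  110100011101110
^ 010000111010011
-----------------
  100100100111101
Decimal: 26862 ^ 8659 = 18749



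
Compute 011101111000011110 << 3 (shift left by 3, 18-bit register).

Original: 011101111000011110 (decimal 122398)
Shift left by 3 positions
Append 3 zeros on the right and drop the 3 high bits that overflow the 18-bit width
Result: 101111000011110000 (decimal 192752)
Equivalent: 122398 << 3 = 122398 × 2^3 = 979184, truncated to 18 bits = 192752



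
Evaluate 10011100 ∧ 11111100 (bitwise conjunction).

AND: 1 only when both bits are 1
  10011100
& 11111100
----------
  10011100
Decimal: 156 & 252 = 156



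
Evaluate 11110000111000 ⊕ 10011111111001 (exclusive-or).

XOR: 1 when bits differ
  11110000111000
^ 10011111111001
----------------
  01101111000001
Decimal: 15416 ^ 10233 = 7105



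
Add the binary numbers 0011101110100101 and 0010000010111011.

Add column by column from the right: bit + bit + carry-in; write the sum mod 2, carry 1 when the sum is 2 or 3.
carry:  0100011101111110
        0011101110100101
+       0010000010111011
------------------------
       00101110001100000
(the carry out of the leftmost column, 0, becomes the leading bit)
Decimal check:
  0011101110100101 = 8192 + 4096 + 2048 + 512 + 256 + 128 + 32 + 4 + 1 = 15269
  0010000010111011 = 8192 + 128 + 32 + 16 + 8 + 2 + 1 = 8379
  15269 + 8379 = 23648, and 00101110001100000 = 16384 + 4096 + 2048 + 1024 + 64 + 32 = 23648 ✓



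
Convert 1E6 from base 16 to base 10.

Expand by place value (powers of 16):
Digit values: E = 14
1E6 = 1 × 16^2 + 14 × 16^1 + 6 × 16^0
= 1 × 256 + 14 × 16 + 6 × 1
= 256 + 224 + 6
= 486



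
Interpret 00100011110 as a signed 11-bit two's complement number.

Binary: 00100011110
Sign bit: 0 (non-negative)
Read directly as an unsigned value:
00100011110 = 256 + 16 + 8 + 4 + 2 = 286
Value: 286



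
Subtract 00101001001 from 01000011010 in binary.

Method 1 - Direct subtraction (column by column from the right: bit − bit − borrow-in; if negative, add 2 and borrow 1 from the next column):
borrow: 01110000010
        01000011010
-       00101001001
-------------------
        00011010001

Method 2 - Add two's complement:
Two's complement of 00101001001: invert → 11010110110, add 1 → 11010110111
  01000011010
+ 11010110111
-------------
 100011010001  (end carry out of the top bit = 1)
Discarding the end carry: 00011010001
Decimal check:
  01000011010 = 512 + 16 + 8 + 2 = 538
  00101001001 = 256 + 64 + 8 + 1 = 329
  538 - 329 = 209, and 00011010001 = 128 + 64 + 16 + 1 = 209 ✓



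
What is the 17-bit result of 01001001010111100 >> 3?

Original: 01001001010111100 (decimal 37564)
Shift right by 3 positions
Drop the 3 low bits; fill with zeros on the left
Result: 00001001001010111 (decimal 4695)
Equivalent: 37564 >> 3 = 37564 ÷ 2^3 = 4695



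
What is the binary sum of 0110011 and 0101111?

Add column by column from the right: bit + bit + carry-in; write the sum mod 2, carry 1 when the sum is 2 or 3.
carry:  1111110
        0110011
+       0101111
---------------
       01100010
(the carry out of the leftmost column, 0, becomes the leading bit)
Decimal check:
  0110011 = 32 + 16 + 2 + 1 = 51
  0101111 = 32 + 8 + 4 + 2 + 1 = 47
  51 + 47 = 98, and 01100010 = 64 + 32 + 2 = 98 ✓



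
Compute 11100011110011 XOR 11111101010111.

XOR: 1 when bits differ
  11100011110011
^ 11111101010111
----------------
  00011110100100
Decimal: 14579 ^ 16215 = 1956



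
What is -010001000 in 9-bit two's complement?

Original: 010001000
Step 1 - Invert all bits: 101110111
Step 2 - Add 1: 101111000
Verification: 010001000 + 101111000 = 1000000000; discarding the end carry (carry out of the top bit) leaves the 9-bit value 000000000, as required for x + (-x)



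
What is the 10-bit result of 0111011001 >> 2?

Original: 0111011001 (decimal 473)
Shift right by 2 positions
Drop the 2 low bits; fill with zeros on the left
Result: 0001110110 (decimal 118)
Equivalent: 473 >> 2 = 473 ÷ 2^2 = 118



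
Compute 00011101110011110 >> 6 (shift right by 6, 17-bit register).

Original: 00011101110011110 (decimal 15262)
Shift right by 6 positions
Drop the 6 low bits; fill with zeros on the left
Result: 00000000011101110 (decimal 238)
Equivalent: 15262 >> 6 = 15262 ÷ 2^6 = 238



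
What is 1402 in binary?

Using repeated division by 2:
1402 ÷ 2 = 701 remainder 0
701 ÷ 2 = 350 remainder 1
350 ÷ 2 = 175 remainder 0
175 ÷ 2 = 87 remainder 1
87 ÷ 2 = 43 remainder 1
43 ÷ 2 = 21 remainder 1
21 ÷ 2 = 10 remainder 1
10 ÷ 2 = 5 remainder 0
5 ÷ 2 = 2 remainder 1
2 ÷ 2 = 1 remainder 0
1 ÷ 2 = 0 remainder 1
Reading remainders bottom to top: 10101111010



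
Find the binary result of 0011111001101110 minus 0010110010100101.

Method 1 - Direct subtraction (column by column from the right: bit − bit − borrow-in; if negative, add 2 and borrow 1 from the next column):
borrow: 0000001100000010
        0011111001101110
-       0010110010100101
------------------------
        0001000111001001

Method 2 - Add two's complement:
Two's complement of 0010110010100101: invert → 1101001101011010, add 1 → 1101001101011011
  0011111001101110
+ 1101001101011011
------------------
 10001000111001001  (end carry out of the top bit = 1)
Discarding the end carry: 0001000111001001
Decimal check:
  0011111001101110 = 8192 + 4096 + 2048 + 1024 + 512 + 64 + 32 + 8 + 4 + 2 = 15982
  0010110010100101 = 8192 + 2048 + 1024 + 128 + 32 + 4 + 1 = 11429
  15982 - 11429 = 4553, and 0001000111001001 = 4096 + 256 + 128 + 64 + 8 + 1 = 4553 ✓



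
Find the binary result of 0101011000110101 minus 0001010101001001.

Method 1 - Direct subtraction (column by column from the right: bit − bit − borrow-in; if negative, add 2 and borrow 1 from the next column):
borrow: 0000001110010000
        0101011000110101
-       0001010101001001
------------------------
        0100000011101100

Method 2 - Add two's complement:
Two's complement of 0001010101001001: invert → 1110101010110110, add 1 → 1110101010110111
  0101011000110101
+ 1110101010110111
------------------
 10100000011101100  (end carry out of the top bit = 1)
Discarding the end carry: 0100000011101100
Decimal check:
  0101011000110101 = 16384 + 4096 + 1024 + 512 + 32 + 16 + 4 + 1 = 22069
  0001010101001001 = 4096 + 1024 + 256 + 64 + 8 + 1 = 5449
  22069 - 5449 = 16620, and 0100000011101100 = 16384 + 128 + 64 + 32 + 8 + 4 = 16620 ✓



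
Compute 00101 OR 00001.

OR: 1 when either bit is 1
  00101
| 00001
-------
  00101
Decimal: 5 | 1 = 5



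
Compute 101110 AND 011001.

AND: 1 only when both bits are 1
  101110
& 011001
--------
  001000
Decimal: 46 & 25 = 8



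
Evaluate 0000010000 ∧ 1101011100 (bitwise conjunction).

AND: 1 only when both bits are 1
  0000010000
& 1101011100
------------
  0000010000
Decimal: 16 & 860 = 16



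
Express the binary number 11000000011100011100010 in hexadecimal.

Group into 4-bit nibbles from right:
  0110 = 6
  0000 = 0
  0011 = 3
  1000 = 8
  1110 = E
  0010 = 2
Result: 6038E2



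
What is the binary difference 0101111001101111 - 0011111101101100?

Method 1 - Direct subtraction (column by column from the right: bit − bit − borrow-in; if negative, add 2 and borrow 1 from the next column):
borrow: 0111111000000000
        0101111001101111
-       0011111101101100
------------------------
        0001111100000011

Method 2 - Add two's complement:
Two's complement of 0011111101101100: invert → 1100000010010011, add 1 → 1100000010010100
  0101111001101111
+ 1100000010010100
------------------
 10001111100000011  (end carry out of the top bit = 1)
Discarding the end carry: 0001111100000011
Decimal check:
  0101111001101111 = 16384 + 4096 + 2048 + 1024 + 512 + 64 + 32 + 8 + 4 + 2 + 1 = 24175
  0011111101101100 = 8192 + 4096 + 2048 + 1024 + 512 + 256 + 64 + 32 + 8 + 4 = 16236
  24175 - 16236 = 7939, and 0001111100000011 = 4096 + 2048 + 1024 + 512 + 256 + 2 + 1 = 7939 ✓



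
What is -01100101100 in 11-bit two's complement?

Original: 01100101100
Step 1 - Invert all bits: 10011010011
Step 2 - Add 1: 10011010100
Verification: 01100101100 + 10011010100 = 100000000000; discarding the end carry (carry out of the top bit) leaves the 11-bit value 00000000000, as required for x + (-x)



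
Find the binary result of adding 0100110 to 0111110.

Add column by column from the right: bit + bit + carry-in; write the sum mod 2, carry 1 when the sum is 2 or 3.
carry:  1111100
        0100110
+       0111110
---------------
       01100100
(the carry out of the leftmost column, 0, becomes the leading bit)
Decimal check:
  0100110 = 32 + 4 + 2 = 38
  0111110 = 32 + 16 + 8 + 4 + 2 = 62
  38 + 62 = 100, and 01100100 = 64 + 32 + 4 = 100 ✓



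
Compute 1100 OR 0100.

OR: 1 when either bit is 1
  1100
| 0100
------
  1100
Decimal: 12 | 4 = 12



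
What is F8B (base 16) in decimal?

Expand by place value (powers of 16):
Digit values: F = 15, B = 11
F8B = 15 × 16^2 + 8 × 16^1 + 11 × 16^0
= 15 × 256 + 8 × 16 + 11 × 1
= 3840 + 128 + 11
= 3979



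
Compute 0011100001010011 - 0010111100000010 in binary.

Method 1 - Direct subtraction (column by column from the right: bit − bit − borrow-in; if negative, add 2 and borrow 1 from the next column):
borrow: 0001111000000000
        0011100001010011
-       0010111100000010
------------------------
        0000100101010001

Method 2 - Add two's complement:
Two's complement of 0010111100000010: invert → 1101000011111101, add 1 → 1101000011111110
  0011100001010011
+ 1101000011111110
------------------
 10000100101010001  (end carry out of the top bit = 1)
Discarding the end carry: 0000100101010001
Decimal check:
  0011100001010011 = 8192 + 4096 + 2048 + 64 + 16 + 2 + 1 = 14419
  0010111100000010 = 8192 + 2048 + 1024 + 512 + 256 + 2 = 12034
  14419 - 12034 = 2385, and 0000100101010001 = 2048 + 256 + 64 + 16 + 1 = 2385 ✓



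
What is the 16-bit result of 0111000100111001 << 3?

Original: 0111000100111001 (decimal 28985)
Shift left by 3 positions
Append 3 zeros on the right and drop the 3 high bits that overflow the 16-bit width
Result: 1000100111001000 (decimal 35272)
Equivalent: 28985 << 3 = 28985 × 2^3 = 231880, truncated to 16 bits = 35272



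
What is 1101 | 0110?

OR: 1 when either bit is 1
  1101
| 0110
------
  1111
Decimal: 13 | 6 = 15



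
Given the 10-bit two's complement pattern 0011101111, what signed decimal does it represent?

Binary: 0011101111
Sign bit: 0 (non-negative)
Read directly as an unsigned value:
0011101111 = 128 + 64 + 32 + 8 + 4 + 2 + 1 = 239
Value: 239



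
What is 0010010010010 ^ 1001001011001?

XOR: 1 when bits differ
  0010010010010
^ 1001001011001
---------------
  1011011001011
Decimal: 1170 ^ 4697 = 5835



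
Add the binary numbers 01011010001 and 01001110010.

Add column by column from the right: bit + bit + carry-in; write the sum mod 2, carry 1 when the sum is 2 or 3.
carry:  10111100000
        01011010001
+       01001110010
-------------------
       010101000011
(the carry out of the leftmost column, 0, becomes the leading bit)
Decimal check:
  01011010001 = 512 + 128 + 64 + 16 + 1 = 721
  01001110010 = 512 + 64 + 32 + 16 + 2 = 626
  721 + 626 = 1347, and 010101000011 = 1024 + 256 + 64 + 2 + 1 = 1347 ✓



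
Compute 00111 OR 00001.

OR: 1 when either bit is 1
  00111
| 00001
-------
  00111
Decimal: 7 | 1 = 7



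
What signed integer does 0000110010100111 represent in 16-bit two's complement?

Binary: 0000110010100111
Sign bit: 0 (non-negative)
Read directly as an unsigned value:
0000110010100111 = 2048 + 1024 + 128 + 32 + 4 + 2 + 1 = 3239
Value: 3239



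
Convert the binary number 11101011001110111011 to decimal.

Sum of powers of 2 for each 1-bit:
2^0 + 2^1 + 2^3 + 2^4 + 2^5 + 2^7 + 2^8 + 2^9 + 2^12 + 2^13 + 2^15 + 2^17 + 2^18 + 2^19
= 1 + 2 + 8 + 16 + 32 + 128 + 256 + 512 + 4096 + 8192 + 32768 + 131072 + 262144 + 524288
= 963515



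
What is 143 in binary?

Using repeated division by 2:
143 ÷ 2 = 71 remainder 1
71 ÷ 2 = 35 remainder 1
35 ÷ 2 = 17 remainder 1
17 ÷ 2 = 8 remainder 1
8 ÷ 2 = 4 remainder 0
4 ÷ 2 = 2 remainder 0
2 ÷ 2 = 1 remainder 0
1 ÷ 2 = 0 remainder 1
Reading remainders bottom to top: 10001111



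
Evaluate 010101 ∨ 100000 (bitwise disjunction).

OR: 1 when either bit is 1
  010101
| 100000
--------
  110101
Decimal: 21 | 32 = 53



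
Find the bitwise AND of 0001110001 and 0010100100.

AND: 1 only when both bits are 1
  0001110001
& 0010100100
------------
  0000100000
Decimal: 113 & 164 = 32



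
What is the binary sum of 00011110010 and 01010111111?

Add column by column from the right: bit + bit + carry-in; write the sum mod 2, carry 1 when the sum is 2 or 3.
carry:  00111111100
        00011110010
+       01010111111
-------------------
       001110110001
(the carry out of the leftmost column, 0, becomes the leading bit)
Decimal check:
  00011110010 = 128 + 64 + 32 + 16 + 2 = 242
  01010111111 = 512 + 128 + 32 + 16 + 8 + 4 + 2 + 1 = 703
  242 + 703 = 945, and 001110110001 = 512 + 256 + 128 + 32 + 16 + 1 = 945 ✓



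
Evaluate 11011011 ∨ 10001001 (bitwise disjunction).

OR: 1 when either bit is 1
  11011011
| 10001001
----------
  11011011
Decimal: 219 | 137 = 219



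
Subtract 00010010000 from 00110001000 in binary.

Method 1 - Direct subtraction (column by column from the right: bit − bit − borrow-in; if negative, add 2 and borrow 1 from the next column):
borrow: 00111100000
        00110001000
-       00010010000
-------------------
        00011111000

Method 2 - Add two's complement:
Two's complement of 00010010000: invert → 11101101111, add 1 → 11101110000
  00110001000
+ 11101110000
-------------
 100011111000  (end carry out of the top bit = 1)
Discarding the end carry: 00011111000
Decimal check:
  00110001000 = 256 + 128 + 8 = 392
  00010010000 = 128 + 16 = 144
  392 - 144 = 248, and 00011111000 = 128 + 64 + 32 + 16 + 8 = 248 ✓



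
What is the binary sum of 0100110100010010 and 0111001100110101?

Add column by column from the right: bit + bit + carry-in; write the sum mod 2, carry 1 when the sum is 2 or 3.
carry:  1111111001100000
        0100110100010010
+       0111001100110101
------------------------
       01100000001000111
(the carry out of the leftmost column, 0, becomes the leading bit)
Decimal check:
  0100110100010010 = 16384 + 2048 + 1024 + 256 + 16 + 2 = 19730
  0111001100110101 = 16384 + 8192 + 4096 + 512 + 256 + 32 + 16 + 4 + 1 = 29493
  19730 + 29493 = 49223, and 01100000001000111 = 32768 + 16384 + 64 + 4 + 2 + 1 = 49223 ✓



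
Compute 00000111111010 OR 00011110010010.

OR: 1 when either bit is 1
  00000111111010
| 00011110010010
----------------
  00011111111010
Decimal: 506 | 1938 = 2042



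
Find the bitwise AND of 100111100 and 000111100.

AND: 1 only when both bits are 1
  100111100
& 000111100
-----------
  000111100
Decimal: 316 & 60 = 60



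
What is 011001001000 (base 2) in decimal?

Sum of powers of 2 for each 1-bit:
2^3 + 2^6 + 2^9 + 2^10
= 8 + 64 + 512 + 1024
= 1608



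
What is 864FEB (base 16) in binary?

Convert each hex digit to 4 bits:
  8 = 1000
  6 = 0110
  4 = 0100
  F = 1111
  E = 1110
  B = 1011
Concatenate: 100001100100111111101011



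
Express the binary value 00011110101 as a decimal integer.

Sum of powers of 2 for each 1-bit:
2^0 + 2^2 + 2^4 + 2^5 + 2^6 + 2^7
= 1 + 4 + 16 + 32 + 64 + 128
= 245



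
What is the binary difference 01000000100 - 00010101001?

Method 1 - Direct subtraction (column by column from the right: bit − bit − borrow-in; if negative, add 2 and borrow 1 from the next column):
borrow: 01111110110
        01000000100
-       00010101001
-------------------
        00101011011

Method 2 - Add two's complement:
Two's complement of 00010101001: invert → 11101010110, add 1 → 11101010111
  01000000100
+ 11101010111
-------------
 100101011011  (end carry out of the top bit = 1)
Discarding the end carry: 00101011011
Decimal check:
  01000000100 = 512 + 4 = 516
  00010101001 = 128 + 32 + 8 + 1 = 169
  516 - 169 = 347, and 00101011011 = 256 + 64 + 16 + 8 + 2 + 1 = 347 ✓



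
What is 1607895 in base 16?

Using repeated division by 16 (digits 10–15 are A–F):
1607895 ÷ 16 = 100493 remainder 7
100493 ÷ 16 = 6280 remainder 13 (D)
6280 ÷ 16 = 392 remainder 8
392 ÷ 16 = 24 remainder 8
24 ÷ 16 = 1 remainder 8
1 ÷ 16 = 0 remainder 1
Reading remainders bottom to top: 1888D7



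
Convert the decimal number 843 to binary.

Using repeated division by 2:
843 ÷ 2 = 421 remainder 1
421 ÷ 2 = 210 remainder 1
210 ÷ 2 = 105 remainder 0
105 ÷ 2 = 52 remainder 1
52 ÷ 2 = 26 remainder 0
26 ÷ 2 = 13 remainder 0
13 ÷ 2 = 6 remainder 1
6 ÷ 2 = 3 remainder 0
3 ÷ 2 = 1 remainder 1
1 ÷ 2 = 0 remainder 1
Reading remainders bottom to top: 1101001011



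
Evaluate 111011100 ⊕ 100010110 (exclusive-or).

XOR: 1 when bits differ
  111011100
^ 100010110
-----------
  011001010
Decimal: 476 ^ 278 = 202



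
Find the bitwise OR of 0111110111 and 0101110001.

OR: 1 when either bit is 1
  0111110111
| 0101110001
------------
  0111110111
Decimal: 503 | 369 = 503



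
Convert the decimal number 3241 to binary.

Using repeated division by 2:
3241 ÷ 2 = 1620 remainder 1
1620 ÷ 2 = 810 remainder 0
810 ÷ 2 = 405 remainder 0
405 ÷ 2 = 202 remainder 1
202 ÷ 2 = 101 remainder 0
101 ÷ 2 = 50 remainder 1
50 ÷ 2 = 25 remainder 0
25 ÷ 2 = 12 remainder 1
12 ÷ 2 = 6 remainder 0
6 ÷ 2 = 3 remainder 0
3 ÷ 2 = 1 remainder 1
1 ÷ 2 = 0 remainder 1
Reading remainders bottom to top: 110010101001



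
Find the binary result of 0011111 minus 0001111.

Method 1 - Direct subtraction (column by column from the right: bit − bit − borrow-in; if negative, add 2 and borrow 1 from the next column):
borrow: 0000000
        0011111
-       0001111
---------------
        0010000

Method 2 - Add two's complement:
Two's complement of 0001111: invert → 1110000, add 1 → 1110001
  0011111
+ 1110001
---------
 10010000  (end carry out of the top bit = 1)
Discarding the end carry: 0010000
Decimal check:
  0011111 = 16 + 8 + 4 + 2 + 1 = 31
  0001111 = 8 + 4 + 2 + 1 = 15
  31 - 15 = 16, and 0010000 = 16 ✓



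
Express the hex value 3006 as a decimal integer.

Expand by place value (powers of 16):
3006 = 3 × 16^3 + 0 × 16^2 + 0 × 16^1 + 6 × 16^0
= 3 × 4096 + 0 × 256 + 0 × 16 + 6 × 1
= 12288 + 0 + 0 + 6
= 12294



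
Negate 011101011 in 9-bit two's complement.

Original: 011101011
Step 1 - Invert all bits: 100010100
Step 2 - Add 1: 100010101
Verification: 011101011 + 100010101 = 1000000000; discarding the end carry (carry out of the top bit) leaves the 9-bit value 000000000, as required for x + (-x)



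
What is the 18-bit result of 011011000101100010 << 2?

Original: 011011000101100010 (decimal 110946)
Shift left by 2 positions
Append 2 zeros on the right and drop the 2 high bits that overflow the 18-bit width
Result: 101100010110001000 (decimal 181640)
Equivalent: 110946 << 2 = 110946 × 2^2 = 443784, truncated to 18 bits = 181640



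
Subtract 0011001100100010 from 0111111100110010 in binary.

Method 1 - Direct subtraction (column by column from the right: bit − bit − borrow-in; if negative, add 2 and borrow 1 from the next column):
borrow: 0000000000000000
        0111111100110010
-       0011001100100010
------------------------
        0100110000010000

Method 2 - Add two's complement:
Two's complement of 0011001100100010: invert → 1100110011011101, add 1 → 1100110011011110
  0111111100110010
+ 1100110011011110
------------------
 10100110000010000  (end carry out of the top bit = 1)
Discarding the end carry: 0100110000010000
Decimal check:
  0111111100110010 = 16384 + 8192 + 4096 + 2048 + 1024 + 512 + 256 + 32 + 16 + 2 = 32562
  0011001100100010 = 8192 + 4096 + 512 + 256 + 32 + 2 = 13090
  32562 - 13090 = 19472, and 0100110000010000 = 16384 + 2048 + 1024 + 16 = 19472 ✓



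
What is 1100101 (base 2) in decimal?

Sum of powers of 2 for each 1-bit:
2^0 + 2^2 + 2^5 + 2^6
= 1 + 4 + 32 + 64
= 101



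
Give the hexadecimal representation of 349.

Using repeated division by 16 (digits 10–15 are A–F):
349 ÷ 16 = 21 remainder 13 (D)
21 ÷ 16 = 1 remainder 5
1 ÷ 16 = 0 remainder 1
Reading remainders bottom to top: 15D



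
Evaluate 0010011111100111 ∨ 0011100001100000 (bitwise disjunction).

OR: 1 when either bit is 1
  0010011111100111
| 0011100001100000
------------------
  0011111111100111
Decimal: 10215 | 14432 = 16359



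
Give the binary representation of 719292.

Using repeated division by 2:
719292 ÷ 2 = 359646 remainder 0
359646 ÷ 2 = 179823 remainder 0
179823 ÷ 2 = 89911 remainder 1
89911 ÷ 2 = 44955 remainder 1
44955 ÷ 2 = 22477 remainder 1
22477 ÷ 2 = 11238 remainder 1
11238 ÷ 2 = 5619 remainder 0
5619 ÷ 2 = 2809 remainder 1
2809 ÷ 2 = 1404 remainder 1
1404 ÷ 2 = 702 remainder 0
702 ÷ 2 = 351 remainder 0
351 ÷ 2 = 175 remainder 1
175 ÷ 2 = 87 remainder 1
87 ÷ 2 = 43 remainder 1
43 ÷ 2 = 21 remainder 1
21 ÷ 2 = 10 remainder 1
10 ÷ 2 = 5 remainder 0
5 ÷ 2 = 2 remainder 1
2 ÷ 2 = 1 remainder 0
1 ÷ 2 = 0 remainder 1
Reading remainders bottom to top: 10101111100110111100



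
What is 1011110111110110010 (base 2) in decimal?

Sum of powers of 2 for each 1-bit:
2^1 + 2^4 + 2^5 + 2^7 + 2^8 + 2^9 + 2^10 + 2^11 + 2^13 + 2^14 + 2^15 + 2^16 + 2^18
= 2 + 16 + 32 + 128 + 256 + 512 + 1024 + 2048 + 8192 + 16384 + 32768 + 65536 + 262144
= 389042



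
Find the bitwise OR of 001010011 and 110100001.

OR: 1 when either bit is 1
  001010011
| 110100001
-----------
  111110011
Decimal: 83 | 417 = 499



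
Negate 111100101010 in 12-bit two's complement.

Original (sign bit 1, negative): 111100101010
Step 1 - Invert all bits: 000011010101
Step 2 - Add 1: 000011010110
Verification: 111100101010 + 000011010110 = 1000000000000; discarding the end carry (carry out of the top bit) leaves the 12-bit value 000000000000, as required for x + (-x)



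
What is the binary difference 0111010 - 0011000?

Method 1 - Direct subtraction (column by column from the right: bit − bit − borrow-in; if negative, add 2 and borrow 1 from the next column):
borrow: 0000000
        0111010
-       0011000
---------------
        0100010

Method 2 - Add two's complement:
Two's complement of 0011000: invert → 1100111, add 1 → 1101000
  0111010
+ 1101000
---------
 10100010  (end carry out of the top bit = 1)
Discarding the end carry: 0100010
Decimal check:
  0111010 = 32 + 16 + 8 + 2 = 58
  0011000 = 16 + 8 = 24
  58 - 24 = 34, and 0100010 = 32 + 2 = 34 ✓



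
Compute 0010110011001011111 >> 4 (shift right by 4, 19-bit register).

Original: 0010110011001011111 (decimal 91743)
Shift right by 4 positions
Drop the 4 low bits; fill with zeros on the left
Result: 0000001011001100101 (decimal 5733)
Equivalent: 91743 >> 4 = 91743 ÷ 2^4 = 5733



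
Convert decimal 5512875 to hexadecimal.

Using repeated division by 16 (digits 10–15 are A–F):
5512875 ÷ 16 = 344554 remainder 11 (B)
344554 ÷ 16 = 21534 remainder 10 (A)
21534 ÷ 16 = 1345 remainder 14 (E)
1345 ÷ 16 = 84 remainder 1
84 ÷ 16 = 5 remainder 4
5 ÷ 16 = 0 remainder 5
Reading remainders bottom to top: 541EAB



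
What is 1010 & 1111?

AND: 1 only when both bits are 1
  1010
& 1111
------
  1010
Decimal: 10 & 15 = 10



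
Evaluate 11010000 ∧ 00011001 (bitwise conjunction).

AND: 1 only when both bits are 1
  11010000
& 00011001
----------
  00010000
Decimal: 208 & 25 = 16



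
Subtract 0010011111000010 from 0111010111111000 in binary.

Method 1 - Direct subtraction (column by column from the right: bit − bit − borrow-in; if negative, add 2 and borrow 1 from the next column):
borrow: 0001110000001100
        0111010111111000
-       0010011111000010
------------------------
        0100111000110110

Method 2 - Add two's complement:
Two's complement of 0010011111000010: invert → 1101100000111101, add 1 → 1101100000111110
  0111010111111000
+ 1101100000111110
------------------
 10100111000110110  (end carry out of the top bit = 1)
Discarding the end carry: 0100111000110110
Decimal check:
  0111010111111000 = 16384 + 8192 + 4096 + 1024 + 256 + 128 + 64 + 32 + 16 + 8 = 30200
  0010011111000010 = 8192 + 1024 + 512 + 256 + 128 + 64 + 2 = 10178
  30200 - 10178 = 20022, and 0100111000110110 = 16384 + 2048 + 1024 + 512 + 32 + 16 + 4 + 2 = 20022 ✓



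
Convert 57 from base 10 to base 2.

Using repeated division by 2:
57 ÷ 2 = 28 remainder 1
28 ÷ 2 = 14 remainder 0
14 ÷ 2 = 7 remainder 0
7 ÷ 2 = 3 remainder 1
3 ÷ 2 = 1 remainder 1
1 ÷ 2 = 0 remainder 1
Reading remainders bottom to top: 111001



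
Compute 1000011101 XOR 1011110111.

XOR: 1 when bits differ
  1000011101
^ 1011110111
------------
  0011101010
Decimal: 541 ^ 759 = 234



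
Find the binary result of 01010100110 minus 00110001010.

Method 1 - Direct subtraction (column by column from the right: bit − bit − borrow-in; if negative, add 2 and borrow 1 from the next column):
borrow: 01000110000
        01010100110
-       00110001010
-------------------
        00100011100

Method 2 - Add two's complement:
Two's complement of 00110001010: invert → 11001110101, add 1 → 11001110110
  01010100110
+ 11001110110
-------------
 100100011100  (end carry out of the top bit = 1)
Discarding the end carry: 00100011100
Decimal check:
  01010100110 = 512 + 128 + 32 + 4 + 2 = 678
  00110001010 = 256 + 128 + 8 + 2 = 394
  678 - 394 = 284, and 00100011100 = 256 + 16 + 8 + 4 = 284 ✓



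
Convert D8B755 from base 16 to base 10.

Expand by place value (powers of 16):
Digit values: D = 13, B = 11
D8B755 = 13 × 16^5 + 8 × 16^4 + 11 × 16^3 + 7 × 16^2 + 5 × 16^1 + 5 × 16^0
= 13 × 1048576 + 8 × 65536 + 11 × 4096 + 7 × 256 + 5 × 16 + 5 × 1
= 13631488 + 524288 + 45056 + 1792 + 80 + 5
= 14202709



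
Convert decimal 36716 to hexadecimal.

Using repeated division by 16 (digits 10–15 are A–F):
36716 ÷ 16 = 2294 remainder 12 (C)
2294 ÷ 16 = 143 remainder 6
143 ÷ 16 = 8 remainder 15 (F)
8 ÷ 16 = 0 remainder 8
Reading remainders bottom to top: 8F6C



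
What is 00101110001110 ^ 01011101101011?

XOR: 1 when bits differ
  00101110001110
^ 01011101101011
----------------
  01110011100101
Decimal: 2958 ^ 5995 = 7397



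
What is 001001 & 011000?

AND: 1 only when both bits are 1
  001001
& 011000
--------
  001000
Decimal: 9 & 24 = 8



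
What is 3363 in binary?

Using repeated division by 2:
3363 ÷ 2 = 1681 remainder 1
1681 ÷ 2 = 840 remainder 1
840 ÷ 2 = 420 remainder 0
420 ÷ 2 = 210 remainder 0
210 ÷ 2 = 105 remainder 0
105 ÷ 2 = 52 remainder 1
52 ÷ 2 = 26 remainder 0
26 ÷ 2 = 13 remainder 0
13 ÷ 2 = 6 remainder 1
6 ÷ 2 = 3 remainder 0
3 ÷ 2 = 1 remainder 1
1 ÷ 2 = 0 remainder 1
Reading remainders bottom to top: 110100100011



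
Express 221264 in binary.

Using repeated division by 2:
221264 ÷ 2 = 110632 remainder 0
110632 ÷ 2 = 55316 remainder 0
55316 ÷ 2 = 27658 remainder 0
27658 ÷ 2 = 13829 remainder 0
13829 ÷ 2 = 6914 remainder 1
6914 ÷ 2 = 3457 remainder 0
3457 ÷ 2 = 1728 remainder 1
1728 ÷ 2 = 864 remainder 0
864 ÷ 2 = 432 remainder 0
432 ÷ 2 = 216 remainder 0
216 ÷ 2 = 108 remainder 0
108 ÷ 2 = 54 remainder 0
54 ÷ 2 = 27 remainder 0
27 ÷ 2 = 13 remainder 1
13 ÷ 2 = 6 remainder 1
6 ÷ 2 = 3 remainder 0
3 ÷ 2 = 1 remainder 1
1 ÷ 2 = 0 remainder 1
Reading remainders bottom to top: 110110000001010000



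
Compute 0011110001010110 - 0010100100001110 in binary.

Method 1 - Direct subtraction (column by column from the right: bit − bit − borrow-in; if negative, add 2 and borrow 1 from the next column):
borrow: 0000011000010000
        0011110001010110
-       0010100100001110
------------------------
        0001001101001000

Method 2 - Add two's complement:
Two's complement of 0010100100001110: invert → 1101011011110001, add 1 → 1101011011110010
  0011110001010110
+ 1101011011110010
------------------
 10001001101001000  (end carry out of the top bit = 1)
Discarding the end carry: 0001001101001000
Decimal check:
  0011110001010110 = 8192 + 4096 + 2048 + 1024 + 64 + 16 + 4 + 2 = 15446
  0010100100001110 = 8192 + 2048 + 256 + 8 + 4 + 2 = 10510
  15446 - 10510 = 4936, and 0001001101001000 = 4096 + 512 + 256 + 64 + 8 = 4936 ✓



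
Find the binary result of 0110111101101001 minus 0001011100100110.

Method 1 - Direct subtraction (column by column from the right: bit − bit − borrow-in; if negative, add 2 and borrow 1 from the next column):
borrow: 0010000000001100
        0110111101101001
-       0001011100100110
------------------------
        0101100001000011

Method 2 - Add two's complement:
Two's complement of 0001011100100110: invert → 1110100011011001, add 1 → 1110100011011010
  0110111101101001
+ 1110100011011010
------------------
 10101100001000011  (end carry out of the top bit = 1)
Discarding the end carry: 0101100001000011
Decimal check:
  0110111101101001 = 16384 + 8192 + 2048 + 1024 + 512 + 256 + 64 + 32 + 8 + 1 = 28521
  0001011100100110 = 4096 + 1024 + 512 + 256 + 32 + 4 + 2 = 5926
  28521 - 5926 = 22595, and 0101100001000011 = 16384 + 4096 + 2048 + 64 + 2 + 1 = 22595 ✓



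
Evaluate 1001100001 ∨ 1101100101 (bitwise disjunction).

OR: 1 when either bit is 1
  1001100001
| 1101100101
------------
  1101100101
Decimal: 609 | 869 = 869



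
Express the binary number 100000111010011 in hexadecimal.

Group into 4-bit nibbles from right:
  0100 = 4
  0001 = 1
  1101 = D
  0011 = 3
Result: 41D3



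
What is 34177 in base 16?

Using repeated division by 16 (digits 10–15 are A–F):
34177 ÷ 16 = 2136 remainder 1
2136 ÷ 16 = 133 remainder 8
133 ÷ 16 = 8 remainder 5
8 ÷ 16 = 0 remainder 8
Reading remainders bottom to top: 8581



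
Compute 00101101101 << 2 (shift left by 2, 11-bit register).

Original: 00101101101 (decimal 365)
Shift left by 2 positions
Append 2 zeros on the right
Result: 10110110100 (decimal 1460)
Equivalent: 365 << 2 = 365 × 2^2 = 1460



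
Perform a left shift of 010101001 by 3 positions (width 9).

Original: 010101001 (decimal 169)
Shift left by 3 positions
Append 3 zeros on the right and drop the 3 high bits that overflow the 9-bit width
Result: 101001000 (decimal 328)
Equivalent: 169 << 3 = 169 × 2^3 = 1352, truncated to 9 bits = 328



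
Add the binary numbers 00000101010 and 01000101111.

Add column by column from the right: bit + bit + carry-in; write the sum mod 2, carry 1 when the sum is 2 or 3.
carry:  00001011100
        00000101010
+       01000101111
-------------------
       001001011001
(the carry out of the leftmost column, 0, becomes the leading bit)
Decimal check:
  00000101010 = 32 + 8 + 2 = 42
  01000101111 = 512 + 32 + 8 + 4 + 2 + 1 = 559
  42 + 559 = 601, and 001001011001 = 512 + 64 + 16 + 8 + 1 = 601 ✓



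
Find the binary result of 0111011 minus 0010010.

Method 1 - Direct subtraction (column by column from the right: bit − bit − borrow-in; if negative, add 2 and borrow 1 from the next column):
borrow: 0000000
        0111011
-       0010010
---------------
        0101001

Method 2 - Add two's complement:
Two's complement of 0010010: invert → 1101101, add 1 → 1101110
  0111011
+ 1101110
---------
 10101001  (end carry out of the top bit = 1)
Discarding the end carry: 0101001
Decimal check:
  0111011 = 32 + 16 + 8 + 2 + 1 = 59
  0010010 = 16 + 2 = 18
  59 - 18 = 41, and 0101001 = 32 + 8 + 1 = 41 ✓



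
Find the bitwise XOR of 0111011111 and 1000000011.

XOR: 1 when bits differ
  0111011111
^ 1000000011
------------
  1111011100
Decimal: 479 ^ 515 = 988



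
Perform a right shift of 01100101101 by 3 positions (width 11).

Original: 01100101101 (decimal 813)
Shift right by 3 positions
Drop the 3 low bits; fill with zeros on the left
Result: 00001100101 (decimal 101)
Equivalent: 813 >> 3 = 813 ÷ 2^3 = 101



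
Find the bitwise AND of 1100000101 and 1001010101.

AND: 1 only when both bits are 1
  1100000101
& 1001010101
------------
  1000000101
Decimal: 773 & 597 = 517



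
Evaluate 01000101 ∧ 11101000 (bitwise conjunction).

AND: 1 only when both bits are 1
  01000101
& 11101000
----------
  01000000
Decimal: 69 & 232 = 64



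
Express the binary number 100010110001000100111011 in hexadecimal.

Group into 4-bit nibbles from right:
  1000 = 8
  1011 = B
  0001 = 1
  0001 = 1
  0011 = 3
  1011 = B
Result: 8B113B



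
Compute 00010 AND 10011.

AND: 1 only when both bits are 1
  00010
& 10011
-------
  00010
Decimal: 2 & 19 = 2



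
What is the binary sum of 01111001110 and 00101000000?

Add column by column from the right: bit + bit + carry-in; write the sum mod 2, carry 1 when the sum is 2 or 3.
carry:  11110000000
        01111001110
+       00101000000
-------------------
       010100001110
(the carry out of the leftmost column, 0, becomes the leading bit)
Decimal check:
  01111001110 = 512 + 256 + 128 + 64 + 8 + 4 + 2 = 974
  00101000000 = 256 + 64 = 320
  974 + 320 = 1294, and 010100001110 = 1024 + 256 + 8 + 4 + 2 = 1294 ✓



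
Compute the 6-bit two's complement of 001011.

Original: 001011
Step 1 - Invert all bits: 110100
Step 2 - Add 1: 110101
Verification: 001011 + 110101 = 1000000; discarding the end carry (carry out of the top bit) leaves the 6-bit value 000000, as required for x + (-x)



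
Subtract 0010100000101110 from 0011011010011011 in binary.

Method 1 - Direct subtraction (column by column from the right: bit − bit − borrow-in; if negative, add 2 and borrow 1 from the next column):
borrow: 0001000011011000
        0011011010011011
-       0010100000101110
------------------------
        0000111001101101

Method 2 - Add two's complement:
Two's complement of 0010100000101110: invert → 1101011111010001, add 1 → 1101011111010010
  0011011010011011
+ 1101011111010010
------------------
 10000111001101101  (end carry out of the top bit = 1)
Discarding the end carry: 0000111001101101
Decimal check:
  0011011010011011 = 8192 + 4096 + 1024 + 512 + 128 + 16 + 8 + 2 + 1 = 13979
  0010100000101110 = 8192 + 2048 + 32 + 8 + 4 + 2 = 10286
  13979 - 10286 = 3693, and 0000111001101101 = 2048 + 1024 + 512 + 64 + 32 + 8 + 4 + 1 = 3693 ✓



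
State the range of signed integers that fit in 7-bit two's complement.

For 7-bit two's complement:
Minimum: -2^6 = -64
Maximum: 2^6 - 1 = 63



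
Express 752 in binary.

Using repeated division by 2:
752 ÷ 2 = 376 remainder 0
376 ÷ 2 = 188 remainder 0
188 ÷ 2 = 94 remainder 0
94 ÷ 2 = 47 remainder 0
47 ÷ 2 = 23 remainder 1
23 ÷ 2 = 11 remainder 1
11 ÷ 2 = 5 remainder 1
5 ÷ 2 = 2 remainder 1
2 ÷ 2 = 1 remainder 0
1 ÷ 2 = 0 remainder 1
Reading remainders bottom to top: 1011110000



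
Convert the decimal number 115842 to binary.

Using repeated division by 2:
115842 ÷ 2 = 57921 remainder 0
57921 ÷ 2 = 28960 remainder 1
28960 ÷ 2 = 14480 remainder 0
14480 ÷ 2 = 7240 remainder 0
7240 ÷ 2 = 3620 remainder 0
3620 ÷ 2 = 1810 remainder 0
1810 ÷ 2 = 905 remainder 0
905 ÷ 2 = 452 remainder 1
452 ÷ 2 = 226 remainder 0
226 ÷ 2 = 113 remainder 0
113 ÷ 2 = 56 remainder 1
56 ÷ 2 = 28 remainder 0
28 ÷ 2 = 14 remainder 0
14 ÷ 2 = 7 remainder 0
7 ÷ 2 = 3 remainder 1
3 ÷ 2 = 1 remainder 1
1 ÷ 2 = 0 remainder 1
Reading remainders bottom to top: 11100010010000010



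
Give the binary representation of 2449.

Using repeated division by 2:
2449 ÷ 2 = 1224 remainder 1
1224 ÷ 2 = 612 remainder 0
612 ÷ 2 = 306 remainder 0
306 ÷ 2 = 153 remainder 0
153 ÷ 2 = 76 remainder 1
76 ÷ 2 = 38 remainder 0
38 ÷ 2 = 19 remainder 0
19 ÷ 2 = 9 remainder 1
9 ÷ 2 = 4 remainder 1
4 ÷ 2 = 2 remainder 0
2 ÷ 2 = 1 remainder 0
1 ÷ 2 = 0 remainder 1
Reading remainders bottom to top: 100110010001



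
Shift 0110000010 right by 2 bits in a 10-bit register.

Original: 0110000010 (decimal 386)
Shift right by 2 positions
Drop the 2 low bits; fill with zeros on the left
Result: 0001100000 (decimal 96)
Equivalent: 386 >> 2 = 386 ÷ 2^2 = 96



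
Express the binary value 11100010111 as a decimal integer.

Sum of powers of 2 for each 1-bit:
2^0 + 2^1 + 2^2 + 2^4 + 2^8 + 2^9 + 2^10
= 1 + 2 + 4 + 16 + 256 + 512 + 1024
= 1815



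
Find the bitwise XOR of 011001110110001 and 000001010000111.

XOR: 1 when bits differ
  011001110110001
^ 000001010000111
-----------------
  011000100110110
Decimal: 13233 ^ 647 = 12598



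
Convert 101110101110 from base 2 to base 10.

Sum of powers of 2 for each 1-bit:
2^1 + 2^2 + 2^3 + 2^5 + 2^7 + 2^8 + 2^9 + 2^11
= 2 + 4 + 8 + 32 + 128 + 256 + 512 + 2048
= 2990

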